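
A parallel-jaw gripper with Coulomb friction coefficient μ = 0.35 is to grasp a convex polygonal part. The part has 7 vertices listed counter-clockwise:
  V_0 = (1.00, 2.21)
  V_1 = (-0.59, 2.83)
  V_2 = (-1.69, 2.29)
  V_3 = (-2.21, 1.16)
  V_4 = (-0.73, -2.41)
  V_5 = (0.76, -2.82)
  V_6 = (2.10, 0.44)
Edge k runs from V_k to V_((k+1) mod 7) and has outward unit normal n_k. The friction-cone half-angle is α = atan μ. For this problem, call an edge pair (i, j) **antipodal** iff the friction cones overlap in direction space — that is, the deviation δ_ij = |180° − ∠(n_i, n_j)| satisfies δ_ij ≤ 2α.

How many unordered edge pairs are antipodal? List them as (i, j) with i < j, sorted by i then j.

α = atan 0.35 = 19.29°;  2α = 38.58°
n_0 = (+0.3633, +0.9317)
n_1 = (-0.4407, +0.8977)
n_2 = (-0.9084, +0.4180)
n_3 = (-0.9238, -0.3830)
n_4 = (-0.2653, -0.9642)
n_5 = (+0.9249, -0.3802)
n_6 = (+0.8493, +0.5278)
  (0,1): δ = 132.55°  ·
  (0,2): δ = 93.41°  ·
  (0,3): δ = 46.18°  ·
  (0,4): δ = 5.92°  ✓
  (0,5): δ = 88.96°  ·
  (0,6): δ = 143.16°  ·
  (1,2): δ = 140.86°  ·
  (1,3): δ = 93.63°  ·
  (1,4): δ = 41.53°  ·
  (1,5): δ = 41.51°  ·
  (1,6): δ = 95.71°  ·
  (2,3): δ = 132.77°  ·
  (2,4): δ = 80.67°  ·
  (2,5): δ = 2.37°  ✓
  (2,6): δ = 56.57°  ·
  (3,4): δ = 127.90°  ·
  (3,5): δ = 44.86°  ·
  (3,6): δ = 9.34°  ✓
  (4,5): δ = 96.96°  ·
  (4,6): δ = 42.76°  ·
  (5,6): δ = 125.80°  ·
antipodal pairs: 3

count = 3; pairs: (0,4), (2,5), (3,6)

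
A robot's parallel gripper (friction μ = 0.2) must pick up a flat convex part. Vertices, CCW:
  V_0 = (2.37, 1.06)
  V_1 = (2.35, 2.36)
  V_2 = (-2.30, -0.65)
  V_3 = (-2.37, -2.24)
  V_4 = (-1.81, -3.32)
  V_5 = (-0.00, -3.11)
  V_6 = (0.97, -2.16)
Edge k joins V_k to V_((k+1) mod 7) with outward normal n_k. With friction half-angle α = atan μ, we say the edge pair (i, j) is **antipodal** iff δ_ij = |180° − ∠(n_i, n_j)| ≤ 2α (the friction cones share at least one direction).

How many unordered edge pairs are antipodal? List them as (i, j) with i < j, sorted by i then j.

count = 3; pairs: (0,2), (1,5), (2,6)

α = atan 0.2 = 11.31°;  2α = 22.62°
n_0 = (+0.9999, +0.0154)
n_1 = (-0.5434, +0.8395)
n_2 = (-0.9990, +0.0440)
n_3 = (-0.8878, -0.4603)
n_4 = (+0.1152, -0.9933)
n_5 = (+0.6997, -0.7144)
n_6 = (+0.9171, -0.3987)
  (0,1): δ = 57.97°  ·
  (0,2): δ = 3.40°  ✓
  (0,3): δ = 26.53°  ·
  (0,4): δ = 95.74°  ·
  (0,5): δ = 133.52°  ·
  (0,6): δ = 155.62°  ·
  (1,2): δ = 125.44°  ·
  (1,3): δ = 95.51°  ·
  (1,4): δ = 26.30°  ·
  (1,5): δ = 11.49°  ✓
  (1,6): δ = 33.59°  ·
  (2,3): δ = 150.07°  ·
  (2,4): δ = 80.86°  ·
  (2,5): δ = 43.08°  ·
  (2,6): δ = 20.98°  ✓
  (3,4): δ = 110.79°  ·
  (3,5): δ = 73.00°  ·
  (3,6): δ = 50.91°  ·
  (4,5): δ = 142.21°  ·
  (4,6): δ = 120.12°  ·
  (5,6): δ = 157.90°  ·
antipodal pairs: 3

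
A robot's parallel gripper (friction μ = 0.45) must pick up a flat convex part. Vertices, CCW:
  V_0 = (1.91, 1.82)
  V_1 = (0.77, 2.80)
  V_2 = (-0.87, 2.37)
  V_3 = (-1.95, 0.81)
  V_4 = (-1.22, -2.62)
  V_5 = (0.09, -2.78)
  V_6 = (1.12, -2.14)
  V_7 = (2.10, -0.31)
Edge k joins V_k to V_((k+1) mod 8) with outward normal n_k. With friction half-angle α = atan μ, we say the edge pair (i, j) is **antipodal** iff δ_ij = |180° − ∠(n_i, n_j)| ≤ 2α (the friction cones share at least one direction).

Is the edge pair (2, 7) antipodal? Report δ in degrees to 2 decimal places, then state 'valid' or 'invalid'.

α = atan 0.45 = 24.23°;  2α = 48.46°
edge 2: e_2 = (-1.08, -1.56);  n_2 = (-0.8222, +0.5692)
edge 7: e_7 = (-0.19, +2.13);  n_7 = (+0.9960, +0.0888)
∠(n_2, n_7) = 140.21°
δ = |180° − 140.21°| = 39.79°
39.79° ≤ 2α = 48.46°  →  valid

δ = 39.79°, valid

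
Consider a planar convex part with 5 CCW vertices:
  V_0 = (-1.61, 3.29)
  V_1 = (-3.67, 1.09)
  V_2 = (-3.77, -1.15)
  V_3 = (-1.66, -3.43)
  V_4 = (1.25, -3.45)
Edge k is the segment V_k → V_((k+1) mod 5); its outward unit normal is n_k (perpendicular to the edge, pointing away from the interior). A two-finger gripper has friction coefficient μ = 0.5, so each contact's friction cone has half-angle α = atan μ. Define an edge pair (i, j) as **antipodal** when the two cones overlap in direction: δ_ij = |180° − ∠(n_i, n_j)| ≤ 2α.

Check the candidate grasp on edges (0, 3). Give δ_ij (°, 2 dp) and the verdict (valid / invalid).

α = atan 0.5 = 26.57°;  2α = 53.13°
edge 0: e_0 = (-2.06, -2.20);  n_0 = (-0.7300, +0.6835)
edge 3: e_3 = (+2.91, -0.02);  n_3 = (-0.0069, -1.0000)
∠(n_0, n_3) = 132.72°
δ = |180° − 132.72°| = 47.28°
47.28° ≤ 2α = 53.13°  →  valid

δ = 47.28°, valid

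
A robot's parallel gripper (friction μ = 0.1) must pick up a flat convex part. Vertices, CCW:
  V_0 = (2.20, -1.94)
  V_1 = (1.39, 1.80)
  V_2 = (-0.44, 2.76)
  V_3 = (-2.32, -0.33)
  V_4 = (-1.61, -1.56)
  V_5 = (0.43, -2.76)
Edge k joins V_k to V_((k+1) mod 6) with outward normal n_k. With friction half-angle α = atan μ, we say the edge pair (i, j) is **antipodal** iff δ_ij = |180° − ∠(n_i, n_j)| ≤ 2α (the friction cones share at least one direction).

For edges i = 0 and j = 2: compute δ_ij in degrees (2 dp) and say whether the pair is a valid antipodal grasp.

δ = 43.54°, invalid

α = atan 0.1 = 5.71°;  2α = 11.42°
edge 0: e_0 = (-0.81, +3.74);  n_0 = (+0.9773, +0.2117)
edge 2: e_2 = (-1.88, -3.09);  n_2 = (-0.8543, +0.5198)
∠(n_0, n_2) = 136.46°
δ = |180° − 136.46°| = 43.54°
43.54° > 2α = 11.42°  →  invalid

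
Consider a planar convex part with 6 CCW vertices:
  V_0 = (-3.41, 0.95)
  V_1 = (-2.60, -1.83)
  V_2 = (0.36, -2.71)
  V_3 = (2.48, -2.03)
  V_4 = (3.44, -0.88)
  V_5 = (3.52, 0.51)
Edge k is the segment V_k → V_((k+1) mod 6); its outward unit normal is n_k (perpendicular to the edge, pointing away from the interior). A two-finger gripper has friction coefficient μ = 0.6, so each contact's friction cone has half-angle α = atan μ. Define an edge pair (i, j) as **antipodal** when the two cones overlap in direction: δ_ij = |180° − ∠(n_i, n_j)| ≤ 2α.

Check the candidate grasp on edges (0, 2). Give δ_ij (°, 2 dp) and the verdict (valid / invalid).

α = atan 0.6 = 30.96°;  2α = 61.93°
edge 0: e_0 = (+0.81, -2.78);  n_0 = (-0.9601, -0.2797)
edge 2: e_2 = (+2.12, +0.68);  n_2 = (+0.3054, -0.9522)
∠(n_0, n_2) = 91.54°
δ = |180° − 91.54°| = 88.46°
88.46° > 2α = 61.93°  →  invalid

δ = 88.46°, invalid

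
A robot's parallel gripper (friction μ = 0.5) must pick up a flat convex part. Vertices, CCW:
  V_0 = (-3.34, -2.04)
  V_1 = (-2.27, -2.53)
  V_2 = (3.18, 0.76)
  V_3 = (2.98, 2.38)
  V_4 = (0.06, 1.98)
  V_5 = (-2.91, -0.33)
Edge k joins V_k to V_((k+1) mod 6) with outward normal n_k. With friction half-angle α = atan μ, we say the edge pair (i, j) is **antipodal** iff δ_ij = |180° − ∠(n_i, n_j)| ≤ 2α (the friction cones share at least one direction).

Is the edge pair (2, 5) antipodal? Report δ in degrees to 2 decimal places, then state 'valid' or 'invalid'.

δ = 21.15°, valid

α = atan 0.5 = 26.57°;  2α = 53.13°
edge 2: e_2 = (-0.20, +1.62);  n_2 = (+0.9925, +0.1225)
edge 5: e_5 = (-0.43, -1.71);  n_5 = (-0.9698, +0.2439)
∠(n_2, n_5) = 158.85°
δ = |180° − 158.85°| = 21.15°
21.15° ≤ 2α = 53.13°  →  valid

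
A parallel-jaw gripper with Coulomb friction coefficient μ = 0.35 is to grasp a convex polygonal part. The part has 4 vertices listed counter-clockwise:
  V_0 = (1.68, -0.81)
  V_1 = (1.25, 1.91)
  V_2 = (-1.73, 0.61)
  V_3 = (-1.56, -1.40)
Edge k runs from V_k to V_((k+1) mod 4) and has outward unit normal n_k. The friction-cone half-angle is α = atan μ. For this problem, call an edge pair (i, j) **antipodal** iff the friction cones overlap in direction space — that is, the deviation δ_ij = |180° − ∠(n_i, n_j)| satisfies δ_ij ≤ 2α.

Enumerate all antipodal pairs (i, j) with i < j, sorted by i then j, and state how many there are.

α = atan 0.35 = 19.29°;  2α = 38.58°
n_0 = (+0.9877, +0.1561)
n_1 = (-0.3999, +0.9166)
n_2 = (-0.9964, -0.0843)
n_3 = (+0.1792, -0.9838)
  (0,1): δ = 75.41°  ·
  (0,2): δ = 4.15°  ✓
  (0,3): δ = 91.34°  ·
  (1,2): δ = 108.73°  ·
  (1,3): δ = 13.25°  ✓
  (2,3): δ = 84.51°  ·
antipodal pairs: 2

count = 2; pairs: (0,2), (1,3)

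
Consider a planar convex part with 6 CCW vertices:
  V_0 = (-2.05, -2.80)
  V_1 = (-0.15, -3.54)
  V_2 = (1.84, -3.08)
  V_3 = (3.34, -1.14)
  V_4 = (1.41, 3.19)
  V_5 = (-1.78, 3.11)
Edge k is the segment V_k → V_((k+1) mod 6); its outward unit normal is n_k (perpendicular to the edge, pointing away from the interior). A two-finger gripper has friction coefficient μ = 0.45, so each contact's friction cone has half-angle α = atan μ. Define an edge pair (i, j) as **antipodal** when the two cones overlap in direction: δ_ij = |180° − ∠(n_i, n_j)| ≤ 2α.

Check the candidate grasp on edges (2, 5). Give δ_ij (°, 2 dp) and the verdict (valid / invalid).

α = atan 0.45 = 24.23°;  2α = 48.46°
edge 2: e_2 = (+1.50, +1.94);  n_2 = (+0.7911, -0.6117)
edge 5: e_5 = (-0.27, -5.91);  n_5 = (-0.9990, +0.0456)
∠(n_2, n_5) = 144.90°
δ = |180° − 144.90°| = 35.10°
35.10° ≤ 2α = 48.46°  →  valid

δ = 35.10°, valid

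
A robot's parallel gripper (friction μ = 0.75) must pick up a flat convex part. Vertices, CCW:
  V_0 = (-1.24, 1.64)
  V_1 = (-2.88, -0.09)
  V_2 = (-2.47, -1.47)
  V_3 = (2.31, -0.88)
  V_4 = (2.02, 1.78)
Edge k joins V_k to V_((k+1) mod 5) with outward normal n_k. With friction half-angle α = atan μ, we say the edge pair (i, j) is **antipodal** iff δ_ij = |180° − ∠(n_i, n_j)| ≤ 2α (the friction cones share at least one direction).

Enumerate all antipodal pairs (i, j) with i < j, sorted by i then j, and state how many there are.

count = 4; pairs: (0,2), (0,3), (1,3), (2,4)

α = atan 0.75 = 36.87°;  2α = 73.74°
n_0 = (-0.7257, +0.6880)
n_1 = (-0.9586, -0.2848)
n_2 = (+0.1225, -0.9925)
n_3 = (+0.9941, +0.1084)
n_4 = (-0.0429, +0.9991)
  (0,1): δ = 119.98°  ·
  (0,2): δ = 39.49°  ✓
  (0,3): δ = 49.69°  ✓
  (0,4): δ = 135.93°  ·
  (1,2): δ = 99.51°  ·
  (1,3): δ = 10.32°  ✓
  (1,4): δ = 75.91°  ·
  (2,3): δ = 90.81°  ·
  (2,4): δ = 4.58°  ✓
  (3,4): δ = 93.76°  ·
antipodal pairs: 4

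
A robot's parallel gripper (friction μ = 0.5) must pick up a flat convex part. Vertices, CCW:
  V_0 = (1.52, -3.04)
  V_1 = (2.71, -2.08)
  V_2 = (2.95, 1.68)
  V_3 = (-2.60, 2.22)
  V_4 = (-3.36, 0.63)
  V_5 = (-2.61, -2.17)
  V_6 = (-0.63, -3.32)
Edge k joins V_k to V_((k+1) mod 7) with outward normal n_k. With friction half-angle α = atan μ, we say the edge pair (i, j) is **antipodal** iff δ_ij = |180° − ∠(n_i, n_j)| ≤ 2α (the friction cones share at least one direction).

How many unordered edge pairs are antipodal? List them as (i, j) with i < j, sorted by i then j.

count = 6; pairs: (0,2), (0,3), (1,3), (1,4), (2,5), (2,6)

α = atan 0.5 = 26.57°;  2α = 53.13°
n_0 = (+0.6279, -0.7783)
n_1 = (+0.9980, -0.0637)
n_2 = (+0.0968, +0.9953)
n_3 = (-0.9022, +0.4313)
n_4 = (-0.9659, -0.2587)
n_5 = (-0.5022, -0.8647)
n_6 = (+0.1291, -0.9916)
  (0,1): δ = 132.55°  ·
  (0,2): δ = 44.45°  ✓
  (0,3): δ = 25.56°  ✓
  (0,4): δ = 66.10°  ·
  (0,5): δ = 110.96°  ·
  (0,6): δ = 148.53°  ·
  (1,2): δ = 91.91°  ·
  (1,3): δ = 21.89°  ✓
  (1,4): δ = 18.65°  ✓
  (1,5): δ = 63.50°  ·
  (1,6): δ = 101.07°  ·
  (2,3): δ = 109.99°  ·
  (2,4): δ = 69.45°  ·
  (2,5): δ = 24.59°  ✓
  (2,6): δ = 12.98°  ✓
  (3,4): δ = 139.46°  ·
  (3,5): δ = 94.60°  ·
  (3,6): δ = 57.03°  ·
  (4,5): δ = 135.14°  ·
  (4,6): δ = 97.58°  ·
  (5,6): δ = 142.43°  ·
antipodal pairs: 6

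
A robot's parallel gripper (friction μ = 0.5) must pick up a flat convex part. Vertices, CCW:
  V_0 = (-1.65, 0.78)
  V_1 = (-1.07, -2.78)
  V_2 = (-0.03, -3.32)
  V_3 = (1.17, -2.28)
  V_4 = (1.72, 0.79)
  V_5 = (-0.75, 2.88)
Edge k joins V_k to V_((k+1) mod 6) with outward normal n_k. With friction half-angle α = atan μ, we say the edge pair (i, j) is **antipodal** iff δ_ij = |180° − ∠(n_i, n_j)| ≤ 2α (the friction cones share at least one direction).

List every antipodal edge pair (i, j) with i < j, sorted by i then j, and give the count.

count = 5; pairs: (0,3), (0,4), (1,4), (2,5), (3,5)

α = atan 0.5 = 26.57°;  2α = 53.13°
n_0 = (-0.9870, -0.1608)
n_1 = (-0.4608, -0.8875)
n_2 = (+0.6549, -0.7557)
n_3 = (+0.9843, -0.1763)
n_4 = (+0.6459, +0.7634)
n_5 = (-0.9191, +0.3939)
  (0,1): δ = 126.69°  ·
  (0,2): δ = 58.34°  ·
  (0,3): δ = 19.41°  ✓
  (0,4): δ = 40.51°  ✓
  (0,5): δ = 147.55°  ·
  (1,2): δ = 111.65°  ·
  (1,3): δ = 72.72°  ·
  (1,4): δ = 12.80°  ✓
  (1,5): δ = 94.24°  ·
  (2,3): δ = 141.07°  ·
  (2,4): δ = 81.15°  ·
  (2,5): δ = 25.89°  ✓
  (3,4): δ = 120.08°  ·
  (3,5): δ = 13.04°  ✓
  (4,5): δ = 72.96°  ·
antipodal pairs: 5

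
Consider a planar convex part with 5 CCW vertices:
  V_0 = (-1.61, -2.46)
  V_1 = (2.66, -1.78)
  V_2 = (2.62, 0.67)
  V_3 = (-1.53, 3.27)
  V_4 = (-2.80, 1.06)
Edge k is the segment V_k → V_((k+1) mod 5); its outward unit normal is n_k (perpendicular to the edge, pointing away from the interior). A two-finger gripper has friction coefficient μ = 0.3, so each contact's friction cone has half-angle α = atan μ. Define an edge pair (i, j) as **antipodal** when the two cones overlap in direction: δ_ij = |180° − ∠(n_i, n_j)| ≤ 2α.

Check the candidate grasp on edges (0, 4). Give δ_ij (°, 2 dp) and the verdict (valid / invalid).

δ = 99.63°, invalid

α = atan 0.3 = 16.70°;  2α = 33.40°
edge 0: e_0 = (+4.27, +0.68);  n_0 = (+0.1573, -0.9876)
edge 4: e_4 = (+1.19, -3.52);  n_4 = (-0.9473, -0.3203)
∠(n_0, n_4) = 80.37°
δ = |180° − 80.37°| = 99.63°
99.63° > 2α = 33.40°  →  invalid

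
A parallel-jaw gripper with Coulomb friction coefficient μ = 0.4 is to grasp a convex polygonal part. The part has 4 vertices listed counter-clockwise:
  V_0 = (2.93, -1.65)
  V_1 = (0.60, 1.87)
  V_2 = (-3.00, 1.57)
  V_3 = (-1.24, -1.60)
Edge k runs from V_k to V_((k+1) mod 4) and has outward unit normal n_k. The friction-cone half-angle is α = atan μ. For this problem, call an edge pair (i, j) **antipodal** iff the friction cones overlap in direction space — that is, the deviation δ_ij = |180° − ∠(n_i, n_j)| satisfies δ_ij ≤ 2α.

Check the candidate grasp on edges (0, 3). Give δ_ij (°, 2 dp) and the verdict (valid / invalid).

δ = 55.81°, invalid

α = atan 0.4 = 21.80°;  2α = 43.60°
edge 0: e_0 = (-2.33, +3.52);  n_0 = (+0.8339, +0.5520)
edge 3: e_3 = (+4.17, -0.05);  n_3 = (-0.0120, -0.9999)
∠(n_0, n_3) = 124.19°
δ = |180° − 124.19°| = 55.81°
55.81° > 2α = 43.60°  →  invalid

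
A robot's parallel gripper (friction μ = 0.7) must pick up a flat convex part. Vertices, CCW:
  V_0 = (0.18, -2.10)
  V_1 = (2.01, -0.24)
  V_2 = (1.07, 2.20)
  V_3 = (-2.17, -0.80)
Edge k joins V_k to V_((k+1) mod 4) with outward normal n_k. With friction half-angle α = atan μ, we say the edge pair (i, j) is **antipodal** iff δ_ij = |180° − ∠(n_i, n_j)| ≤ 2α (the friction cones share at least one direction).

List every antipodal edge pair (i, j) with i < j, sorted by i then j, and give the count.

α = atan 0.7 = 34.99°;  2α = 69.98°
n_0 = (+0.7128, -0.7013)
n_1 = (+0.9331, +0.3595)
n_2 = (-0.6794, +0.7338)
n_3 = (-0.4841, -0.8750)
  (0,1): δ = 114.40°  ·
  (0,2): δ = 2.67°  ✓
  (0,3): δ = 105.58°  ·
  (1,2): δ = 68.27°  ✓
  (1,3): δ = 39.98°  ✓
  (2,3): δ = 71.75°  ·
antipodal pairs: 3

count = 3; pairs: (0,2), (1,2), (1,3)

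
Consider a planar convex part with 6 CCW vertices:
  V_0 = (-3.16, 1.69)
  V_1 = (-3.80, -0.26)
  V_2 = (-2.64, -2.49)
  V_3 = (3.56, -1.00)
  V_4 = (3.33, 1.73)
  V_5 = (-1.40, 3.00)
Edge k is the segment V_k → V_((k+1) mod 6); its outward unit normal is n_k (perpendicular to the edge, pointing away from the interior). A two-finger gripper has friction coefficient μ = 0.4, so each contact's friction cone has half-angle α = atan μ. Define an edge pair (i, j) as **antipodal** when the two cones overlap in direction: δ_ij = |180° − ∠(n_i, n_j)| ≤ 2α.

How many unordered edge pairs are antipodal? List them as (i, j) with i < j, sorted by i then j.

α = atan 0.4 = 21.80°;  2α = 43.60°
n_0 = (-0.9501, +0.3118)
n_1 = (-0.8872, -0.4615)
n_2 = (+0.2337, -0.9723)
n_3 = (+0.9965, +0.0840)
n_4 = (+0.2593, +0.9658)
n_5 = (-0.5971, +0.8022)
  (0,1): δ = 134.35°  ·
  (0,2): δ = 58.32°  ·
  (0,3): δ = 22.99°  ✓
  (0,4): δ = 93.14°  ·
  (0,5): δ = 144.83°  ·
  (1,2): δ = 103.97°  ·
  (1,3): δ = 22.67°  ✓
  (1,4): δ = 47.49°  ·
  (1,5): δ = 99.18°  ·
  (2,3): δ = 98.70°  ·
  (2,4): δ = 28.54°  ✓
  (2,5): δ = 23.15°  ✓
  (3,4): δ = 109.85°  ·
  (3,5): δ = 58.15°  ·
  (4,5): δ = 128.31°  ·
antipodal pairs: 4

count = 4; pairs: (0,3), (1,3), (2,4), (2,5)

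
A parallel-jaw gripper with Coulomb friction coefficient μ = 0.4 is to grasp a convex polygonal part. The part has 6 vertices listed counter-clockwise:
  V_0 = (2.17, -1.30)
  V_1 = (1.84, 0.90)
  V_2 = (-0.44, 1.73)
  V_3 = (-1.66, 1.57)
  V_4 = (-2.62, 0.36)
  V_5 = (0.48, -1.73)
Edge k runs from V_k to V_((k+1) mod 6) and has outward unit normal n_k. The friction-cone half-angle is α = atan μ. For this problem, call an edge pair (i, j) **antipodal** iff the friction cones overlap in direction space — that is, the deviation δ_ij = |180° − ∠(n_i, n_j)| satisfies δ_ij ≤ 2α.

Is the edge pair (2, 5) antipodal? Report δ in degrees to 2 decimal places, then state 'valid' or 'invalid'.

α = atan 0.4 = 21.80°;  2α = 43.60°
edge 2: e_2 = (-1.22, -0.16);  n_2 = (-0.1300, +0.9915)
edge 5: e_5 = (+1.69, +0.43);  n_5 = (+0.2466, -0.9691)
∠(n_2, n_5) = 173.20°
δ = |180° − 173.20°| = 6.80°
6.80° ≤ 2α = 43.60°  →  valid

δ = 6.80°, valid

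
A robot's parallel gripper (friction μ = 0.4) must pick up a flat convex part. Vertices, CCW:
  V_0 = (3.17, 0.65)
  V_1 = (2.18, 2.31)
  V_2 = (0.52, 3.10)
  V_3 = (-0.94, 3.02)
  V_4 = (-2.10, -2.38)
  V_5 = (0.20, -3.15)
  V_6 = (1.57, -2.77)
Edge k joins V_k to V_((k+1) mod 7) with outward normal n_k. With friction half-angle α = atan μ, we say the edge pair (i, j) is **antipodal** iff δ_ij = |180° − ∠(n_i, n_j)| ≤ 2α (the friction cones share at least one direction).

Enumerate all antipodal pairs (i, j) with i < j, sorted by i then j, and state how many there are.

α = atan 0.4 = 21.80°;  2α = 43.60°
n_0 = (+0.8589, +0.5122)
n_1 = (+0.4297, +0.9030)
n_2 = (-0.0547, +0.9985)
n_3 = (-0.9777, +0.2100)
n_4 = (-0.3175, -0.9483)
n_5 = (+0.2673, -0.9636)
n_6 = (+0.9058, -0.4238)
  (0,1): δ = 146.26°  ·
  (0,2): δ = 117.67°  ·
  (0,3): δ = 42.93°  ✓
  (0,4): δ = 40.68°  ✓
  (0,5): δ = 74.69°  ·
  (0,6): δ = 124.12°  ·
  (1,2): δ = 151.41°  ·
  (1,3): δ = 76.67°  ·
  (1,4): δ = 6.94°  ✓
  (1,5): δ = 40.95°  ✓
  (1,6): δ = 90.38°  ·
  (2,3): δ = 105.26°  ·
  (2,4): δ = 21.65°  ✓
  (2,5): δ = 12.37°  ✓
  (2,6): δ = 61.79°  ·
  (3,4): δ = 96.39°  ·
  (3,5): δ = 62.37°  ·
  (3,6): δ = 12.95°  ✓
  (4,5): δ = 145.99°  ·
  (4,6): δ = 96.56°  ·
  (5,6): δ = 130.57°  ·
antipodal pairs: 7

count = 7; pairs: (0,3), (0,4), (1,4), (1,5), (2,4), (2,5), (3,6)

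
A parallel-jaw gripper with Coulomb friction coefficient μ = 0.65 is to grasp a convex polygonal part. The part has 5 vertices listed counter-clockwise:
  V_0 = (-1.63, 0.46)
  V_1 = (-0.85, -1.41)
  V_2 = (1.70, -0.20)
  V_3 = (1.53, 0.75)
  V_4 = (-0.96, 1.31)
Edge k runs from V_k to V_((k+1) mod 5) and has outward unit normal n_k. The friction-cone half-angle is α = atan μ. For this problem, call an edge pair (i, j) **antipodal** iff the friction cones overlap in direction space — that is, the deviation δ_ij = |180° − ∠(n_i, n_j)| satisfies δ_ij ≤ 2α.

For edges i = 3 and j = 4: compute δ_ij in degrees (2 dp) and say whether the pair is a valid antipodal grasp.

α = atan 0.65 = 33.02°;  2α = 66.05°
edge 3: e_3 = (-2.49, +0.56);  n_3 = (+0.2194, +0.9756)
edge 4: e_4 = (-0.67, -0.85);  n_4 = (-0.7854, +0.6190)
∠(n_3, n_4) = 64.43°
δ = |180° − 64.43°| = 115.57°
115.57° > 2α = 66.05°  →  invalid

δ = 115.57°, invalid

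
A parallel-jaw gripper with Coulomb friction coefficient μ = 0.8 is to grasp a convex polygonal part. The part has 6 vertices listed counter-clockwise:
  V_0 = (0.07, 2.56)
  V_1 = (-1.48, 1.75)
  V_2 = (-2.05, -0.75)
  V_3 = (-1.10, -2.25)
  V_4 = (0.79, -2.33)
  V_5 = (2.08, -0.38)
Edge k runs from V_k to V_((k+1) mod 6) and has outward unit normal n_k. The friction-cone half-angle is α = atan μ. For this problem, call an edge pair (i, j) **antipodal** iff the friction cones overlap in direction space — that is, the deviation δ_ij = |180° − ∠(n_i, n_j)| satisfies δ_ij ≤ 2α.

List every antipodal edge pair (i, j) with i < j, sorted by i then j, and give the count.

count = 7; pairs: (0,3), (0,4), (1,4), (1,5), (2,4), (2,5), (3,5)

α = atan 0.8 = 38.66°;  2α = 77.32°
n_0 = (-0.4632, +0.8863)
n_1 = (-0.9750, +0.2223)
n_2 = (-0.8448, -0.5351)
n_3 = (-0.0423, -0.9991)
n_4 = (+0.8340, -0.5517)
n_5 = (+0.8255, +0.5644)
  (0,1): δ = 130.43°  ·
  (0,2): δ = 85.24°  ·
  (0,3): δ = 30.01°  ✓
  (0,4): δ = 28.92°  ✓
  (0,5): δ = 96.77°  ·
  (1,2): δ = 134.81°  ·
  (1,3): δ = 79.58°  ·
  (1,4): δ = 20.64°  ✓
  (1,5): δ = 47.20°  ✓
  (2,3): δ = 124.77°  ·
  (2,4): δ = 65.83°  ✓
  (2,5): δ = 2.01°  ✓
  (3,4): δ = 121.06°  ·
  (3,5): δ = 53.22°  ✓
  (4,5): δ = 112.15°  ·
antipodal pairs: 7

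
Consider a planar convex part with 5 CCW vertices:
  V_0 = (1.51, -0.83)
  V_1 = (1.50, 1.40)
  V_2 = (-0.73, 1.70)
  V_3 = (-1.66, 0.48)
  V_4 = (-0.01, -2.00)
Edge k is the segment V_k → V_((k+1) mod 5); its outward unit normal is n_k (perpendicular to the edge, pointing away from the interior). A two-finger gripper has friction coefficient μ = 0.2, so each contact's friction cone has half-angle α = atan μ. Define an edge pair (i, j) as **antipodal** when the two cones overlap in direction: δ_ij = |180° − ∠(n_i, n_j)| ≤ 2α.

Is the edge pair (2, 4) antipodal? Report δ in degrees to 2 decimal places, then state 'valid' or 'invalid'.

δ = 15.10°, valid

α = atan 0.2 = 11.31°;  2α = 22.62°
edge 2: e_2 = (-0.93, -1.22);  n_2 = (-0.7953, +0.6062)
edge 4: e_4 = (+1.52, +1.17);  n_4 = (+0.6100, -0.7924)
∠(n_2, n_4) = 164.90°
δ = |180° − 164.90°| = 15.10°
15.10° ≤ 2α = 22.62°  →  valid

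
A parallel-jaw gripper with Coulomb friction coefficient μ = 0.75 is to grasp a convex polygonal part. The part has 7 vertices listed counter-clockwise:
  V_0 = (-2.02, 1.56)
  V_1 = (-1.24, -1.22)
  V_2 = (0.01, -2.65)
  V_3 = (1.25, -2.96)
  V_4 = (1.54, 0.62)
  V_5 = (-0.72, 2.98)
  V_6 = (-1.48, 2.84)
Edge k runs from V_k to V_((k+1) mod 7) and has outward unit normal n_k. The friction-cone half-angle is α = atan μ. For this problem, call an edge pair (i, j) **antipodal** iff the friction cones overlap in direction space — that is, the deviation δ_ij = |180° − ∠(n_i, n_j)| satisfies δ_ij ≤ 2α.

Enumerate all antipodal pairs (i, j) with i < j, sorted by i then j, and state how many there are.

α = atan 0.75 = 36.87°;  2α = 73.74°
n_0 = (-0.9628, -0.2701)
n_1 = (-0.7529, -0.6581)
n_2 = (-0.2425, -0.9701)
n_3 = (+0.9967, -0.0807)
n_4 = (+0.7222, +0.6916)
n_5 = (-0.1812, +0.9835)
n_6 = (-0.9214, +0.3887)
  (0,1): δ = 154.52°  ·
  (0,2): δ = 119.71°  ·
  (0,3): δ = 20.30°  ✓
  (0,4): δ = 28.09°  ✓
  (0,5): δ = 84.76°  ·
  (0,6): δ = 141.45°  ·
  (1,2): δ = 145.19°  ·
  (1,3): δ = 45.79°  ✓
  (1,4): δ = 2.60°  ✓
  (1,5): δ = 59.28°  ✓
  (1,6): δ = 115.97°  ·
  (2,3): δ = 80.59°  ·
  (2,4): δ = 32.20°  ✓
  (2,5): δ = 24.47°  ✓
  (2,6): δ = 81.16°  ·
  (3,4): δ = 131.61°  ·
  (3,5): δ = 74.93°  ·
  (3,6): δ = 18.24°  ✓
  (4,5): δ = 123.32°  ·
  (4,6): δ = 66.63°  ✓
  (5,6): δ = 123.31°  ·
antipodal pairs: 9

count = 9; pairs: (0,3), (0,4), (1,3), (1,4), (1,5), (2,4), (2,5), (3,6), (4,6)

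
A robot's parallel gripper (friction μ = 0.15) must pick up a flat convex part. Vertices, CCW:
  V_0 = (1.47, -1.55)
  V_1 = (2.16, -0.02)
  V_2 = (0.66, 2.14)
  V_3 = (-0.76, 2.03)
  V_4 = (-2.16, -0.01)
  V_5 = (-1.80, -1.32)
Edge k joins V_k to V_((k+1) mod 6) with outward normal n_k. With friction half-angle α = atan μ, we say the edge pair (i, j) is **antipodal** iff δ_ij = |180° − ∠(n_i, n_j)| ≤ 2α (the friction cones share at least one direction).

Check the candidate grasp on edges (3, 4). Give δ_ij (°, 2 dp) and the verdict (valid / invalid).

α = atan 0.15 = 8.53°;  2α = 17.06°
edge 3: e_3 = (-1.40, -2.04);  n_3 = (-0.8245, +0.5658)
edge 4: e_4 = (+0.36, -1.31);  n_4 = (-0.9643, -0.2650)
∠(n_3, n_4) = 49.83°
δ = |180° − 49.83°| = 130.17°
130.17° > 2α = 17.06°  →  invalid

δ = 130.17°, invalid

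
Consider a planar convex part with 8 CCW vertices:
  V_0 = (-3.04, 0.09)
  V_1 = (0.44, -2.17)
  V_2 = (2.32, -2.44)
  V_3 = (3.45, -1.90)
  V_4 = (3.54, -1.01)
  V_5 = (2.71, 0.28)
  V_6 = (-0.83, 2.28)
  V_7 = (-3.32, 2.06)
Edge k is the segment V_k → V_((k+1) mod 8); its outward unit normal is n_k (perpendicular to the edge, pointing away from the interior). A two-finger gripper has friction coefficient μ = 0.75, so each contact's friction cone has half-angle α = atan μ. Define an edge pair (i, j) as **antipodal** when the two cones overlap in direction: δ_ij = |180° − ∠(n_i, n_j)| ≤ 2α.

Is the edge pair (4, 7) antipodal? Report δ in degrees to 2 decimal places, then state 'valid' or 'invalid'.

δ = 24.67°, valid

α = atan 0.75 = 36.87°;  2α = 73.74°
edge 4: e_4 = (-0.83, +1.29);  n_4 = (+0.8410, +0.5411)
edge 7: e_7 = (+0.28, -1.97);  n_7 = (-0.9900, -0.1407)
∠(n_4, n_7) = 155.33°
δ = |180° − 155.33°| = 24.67°
24.67° ≤ 2α = 73.74°  →  valid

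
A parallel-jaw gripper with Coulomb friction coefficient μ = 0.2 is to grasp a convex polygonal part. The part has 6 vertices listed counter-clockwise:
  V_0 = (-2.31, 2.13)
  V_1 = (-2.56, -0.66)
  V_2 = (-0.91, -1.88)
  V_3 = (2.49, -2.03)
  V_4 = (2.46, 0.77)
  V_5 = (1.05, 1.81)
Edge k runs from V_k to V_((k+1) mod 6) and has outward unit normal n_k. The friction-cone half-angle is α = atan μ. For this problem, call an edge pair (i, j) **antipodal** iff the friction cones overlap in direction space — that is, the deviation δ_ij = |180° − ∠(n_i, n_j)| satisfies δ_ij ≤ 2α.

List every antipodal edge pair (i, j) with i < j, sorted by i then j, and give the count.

α = atan 0.2 = 11.31°;  2α = 22.62°
n_0 = (-0.9960, +0.0892)
n_1 = (-0.5945, -0.8041)
n_2 = (-0.0441, -0.9990)
n_3 = (+0.9999, +0.0107)
n_4 = (+0.5936, +0.8048)
n_5 = (+0.0948, +0.9955)
  (0,1): δ = 121.36°  ·
  (0,2): δ = 87.41°  ·
  (0,3): δ = 5.73°  ✓
  (0,4): δ = 58.71°  ·
  (0,5): δ = 89.68°  ·
  (1,2): δ = 146.05°  ·
  (1,3): δ = 52.91°  ·
  (1,4): δ = 0.07°  ✓
  (1,5): δ = 31.04°  ·
  (2,3): δ = 86.86°  ·
  (2,4): δ = 33.89°  ·
  (2,5): δ = 2.91°  ✓
  (3,4): δ = 127.03°  ·
  (3,5): δ = 96.05°  ·
  (4,5): δ = 149.03°  ·
antipodal pairs: 3

count = 3; pairs: (0,3), (1,4), (2,5)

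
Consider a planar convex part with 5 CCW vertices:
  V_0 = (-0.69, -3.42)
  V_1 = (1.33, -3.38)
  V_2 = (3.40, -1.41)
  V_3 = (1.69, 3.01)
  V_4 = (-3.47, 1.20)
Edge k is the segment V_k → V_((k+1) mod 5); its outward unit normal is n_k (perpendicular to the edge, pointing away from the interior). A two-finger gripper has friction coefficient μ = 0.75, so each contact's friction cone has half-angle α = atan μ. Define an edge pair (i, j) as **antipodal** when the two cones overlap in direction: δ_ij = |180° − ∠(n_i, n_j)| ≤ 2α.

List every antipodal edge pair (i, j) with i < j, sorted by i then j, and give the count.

count = 4; pairs: (0,2), (0,3), (1,3), (2,4)

α = atan 0.75 = 36.87°;  2α = 73.74°
n_0 = (+0.0198, -0.9998)
n_1 = (+0.6894, -0.7244)
n_2 = (+0.9326, +0.3608)
n_3 = (-0.3310, +0.9436)
n_4 = (-0.8568, -0.5156)
  (0,1): δ = 137.55°  ·
  (0,2): δ = 69.98°  ✓
  (0,3): δ = 18.20°  ✓
  (0,4): δ = 119.90°  ·
  (1,2): δ = 112.43°  ·
  (1,3): δ = 24.25°  ✓
  (1,4): δ = 77.45°  ·
  (2,3): δ = 91.82°  ·
  (2,4): δ = 9.89°  ✓
  (3,4): δ = 78.29°  ·
antipodal pairs: 4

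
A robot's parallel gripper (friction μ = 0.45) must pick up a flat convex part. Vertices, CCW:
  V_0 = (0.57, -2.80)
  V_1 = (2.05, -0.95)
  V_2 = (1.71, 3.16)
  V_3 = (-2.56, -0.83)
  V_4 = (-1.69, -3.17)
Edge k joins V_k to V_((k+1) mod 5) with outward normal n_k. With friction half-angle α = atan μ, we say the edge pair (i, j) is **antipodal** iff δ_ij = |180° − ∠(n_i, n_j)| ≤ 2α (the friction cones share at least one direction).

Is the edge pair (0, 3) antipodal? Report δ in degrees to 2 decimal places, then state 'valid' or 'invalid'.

α = atan 0.45 = 24.23°;  2α = 48.46°
edge 0: e_0 = (+1.48, +1.85);  n_0 = (+0.7809, -0.6247)
edge 3: e_3 = (+0.87, -2.34);  n_3 = (-0.9373, -0.3485)
∠(n_0, n_3) = 120.95°
δ = |180° − 120.95°| = 59.05°
59.05° > 2α = 48.46°  →  invalid

δ = 59.05°, invalid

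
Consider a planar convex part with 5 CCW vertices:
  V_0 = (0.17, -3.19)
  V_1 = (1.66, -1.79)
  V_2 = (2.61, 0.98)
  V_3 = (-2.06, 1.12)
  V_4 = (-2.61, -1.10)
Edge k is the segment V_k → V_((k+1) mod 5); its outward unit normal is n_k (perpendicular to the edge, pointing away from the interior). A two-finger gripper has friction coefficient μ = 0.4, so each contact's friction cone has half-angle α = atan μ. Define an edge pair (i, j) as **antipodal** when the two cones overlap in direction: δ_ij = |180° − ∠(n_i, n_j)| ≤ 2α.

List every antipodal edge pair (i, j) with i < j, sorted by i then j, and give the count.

α = atan 0.4 = 21.80°;  2α = 43.60°
n_0 = (+0.6848, -0.7288)
n_1 = (+0.9459, -0.3244)
n_2 = (+0.0300, +0.9996)
n_3 = (-0.9707, +0.2405)
n_4 = (-0.6009, -0.7993)
  (0,1): δ = 152.15°  ·
  (0,2): δ = 44.93°  ·
  (0,3): δ = 32.87°  ✓
  (0,4): δ = 99.85°  ·
  (1,2): δ = 72.79°  ·
  (1,3): δ = 5.02°  ✓
  (1,4): δ = 71.99°  ·
  (2,3): δ = 102.20°  ·
  (2,4): δ = 35.22°  ✓
  (3,4): δ = 113.02°  ·
antipodal pairs: 3

count = 3; pairs: (0,3), (1,3), (2,4)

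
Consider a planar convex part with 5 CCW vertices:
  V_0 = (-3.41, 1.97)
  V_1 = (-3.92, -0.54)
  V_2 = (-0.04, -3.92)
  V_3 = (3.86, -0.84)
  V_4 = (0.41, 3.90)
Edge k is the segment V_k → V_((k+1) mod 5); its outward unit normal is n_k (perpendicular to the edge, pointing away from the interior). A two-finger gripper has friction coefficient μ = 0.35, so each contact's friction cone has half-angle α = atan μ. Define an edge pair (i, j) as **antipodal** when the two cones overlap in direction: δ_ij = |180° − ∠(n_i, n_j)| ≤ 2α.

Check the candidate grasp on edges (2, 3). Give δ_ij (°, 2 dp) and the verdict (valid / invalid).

δ = 92.25°, invalid

α = atan 0.35 = 19.29°;  2α = 38.58°
edge 2: e_2 = (+3.90, +3.08);  n_2 = (+0.6198, -0.7848)
edge 3: e_3 = (-3.45, +4.74);  n_3 = (+0.8085, +0.5885)
∠(n_2, n_3) = 87.75°
δ = |180° − 87.75°| = 92.25°
92.25° > 2α = 38.58°  →  invalid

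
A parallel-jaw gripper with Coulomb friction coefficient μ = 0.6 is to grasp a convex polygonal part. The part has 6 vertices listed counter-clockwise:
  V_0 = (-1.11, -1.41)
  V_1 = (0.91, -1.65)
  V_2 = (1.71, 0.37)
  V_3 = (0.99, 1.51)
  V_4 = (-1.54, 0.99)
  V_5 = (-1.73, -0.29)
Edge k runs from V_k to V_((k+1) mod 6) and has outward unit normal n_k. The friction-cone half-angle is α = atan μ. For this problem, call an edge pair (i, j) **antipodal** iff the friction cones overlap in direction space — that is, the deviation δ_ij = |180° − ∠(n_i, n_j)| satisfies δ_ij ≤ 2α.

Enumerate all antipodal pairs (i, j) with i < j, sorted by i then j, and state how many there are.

count = 7; pairs: (0,2), (0,3), (1,3), (1,4), (1,5), (2,4), (2,5)

α = atan 0.6 = 30.96°;  2α = 61.93°
n_0 = (-0.1180, -0.9930)
n_1 = (+0.9297, -0.3682)
n_2 = (+0.8455, +0.5340)
n_3 = (-0.2013, +0.9795)
n_4 = (-0.9892, +0.1468)
n_5 = (-0.8749, -0.4843)
  (0,1): δ = 104.83°  ·
  (0,2): δ = 50.95°  ✓
  (0,3): δ = 18.39°  ✓
  (0,4): δ = 88.33°  ·
  (0,5): δ = 125.74°  ·
  (1,2): δ = 126.12°  ·
  (1,3): δ = 56.78°  ✓
  (1,4): δ = 13.16°  ✓
  (1,5): δ = 50.57°  ✓
  (2,3): δ = 110.66°  ·
  (2,4): δ = 40.72°  ✓
  (2,5): δ = 3.31°  ✓
  (3,4): δ = 110.06°  ·
  (3,5): δ = 72.65°  ·
  (4,5): δ = 142.59°  ·
antipodal pairs: 7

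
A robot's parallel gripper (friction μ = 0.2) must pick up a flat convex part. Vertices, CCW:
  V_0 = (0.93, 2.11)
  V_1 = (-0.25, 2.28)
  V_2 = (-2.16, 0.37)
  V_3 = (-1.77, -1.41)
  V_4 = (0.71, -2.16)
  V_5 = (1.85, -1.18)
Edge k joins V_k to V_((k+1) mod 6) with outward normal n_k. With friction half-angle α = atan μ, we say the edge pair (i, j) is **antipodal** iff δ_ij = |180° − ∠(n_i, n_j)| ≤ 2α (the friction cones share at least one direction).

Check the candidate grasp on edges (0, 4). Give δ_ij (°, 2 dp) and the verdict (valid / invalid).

δ = 48.88°, invalid

α = atan 0.2 = 11.31°;  2α = 22.62°
edge 0: e_0 = (-1.18, +0.17);  n_0 = (+0.1426, +0.9898)
edge 4: e_4 = (+1.14, +0.98);  n_4 = (+0.6519, -0.7583)
∠(n_0, n_4) = 131.12°
δ = |180° − 131.12°| = 48.88°
48.88° > 2α = 22.62°  →  invalid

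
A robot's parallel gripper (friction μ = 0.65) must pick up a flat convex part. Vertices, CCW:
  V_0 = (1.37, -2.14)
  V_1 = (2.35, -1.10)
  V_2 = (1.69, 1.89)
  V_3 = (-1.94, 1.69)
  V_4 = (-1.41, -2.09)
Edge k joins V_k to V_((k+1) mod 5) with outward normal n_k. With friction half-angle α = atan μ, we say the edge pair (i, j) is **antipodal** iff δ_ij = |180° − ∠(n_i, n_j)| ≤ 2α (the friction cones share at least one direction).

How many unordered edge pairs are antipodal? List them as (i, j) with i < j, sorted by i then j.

count = 4; pairs: (0,2), (0,3), (1,3), (2,4)

α = atan 0.65 = 33.02°;  2α = 66.05°
n_0 = (+0.7278, -0.6858)
n_1 = (+0.9765, +0.2155)
n_2 = (-0.0550, +0.9985)
n_3 = (-0.9903, -0.1389)
n_4 = (-0.0180, -0.9998)
  (0,1): δ = 124.25°  ·
  (0,2): δ = 43.55°  ✓
  (0,3): δ = 51.28°  ✓
  (0,4): δ = 132.27°  ·
  (1,2): δ = 99.29°  ·
  (1,3): δ = 4.47°  ✓
  (1,4): δ = 76.52°  ·
  (2,3): δ = 85.17°  ·
  (2,4): δ = 4.18°  ✓
  (3,4): δ = 99.01°  ·
antipodal pairs: 4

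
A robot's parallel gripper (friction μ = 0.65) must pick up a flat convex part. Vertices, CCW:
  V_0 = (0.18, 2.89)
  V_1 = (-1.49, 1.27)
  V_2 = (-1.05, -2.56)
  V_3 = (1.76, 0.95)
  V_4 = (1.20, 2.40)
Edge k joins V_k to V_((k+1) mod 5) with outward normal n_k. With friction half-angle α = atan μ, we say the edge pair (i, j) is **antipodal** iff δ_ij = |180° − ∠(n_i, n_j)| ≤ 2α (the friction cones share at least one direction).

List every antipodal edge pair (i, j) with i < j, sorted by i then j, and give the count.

α = atan 0.65 = 33.02°;  2α = 66.05°
n_0 = (-0.6963, +0.7178)
n_1 = (-0.9935, -0.1141)
n_2 = (+0.7807, -0.6250)
n_3 = (+0.9328, +0.3603)
n_4 = (+0.4330, +0.9014)
  (0,1): δ = 127.58°  ·
  (0,2): δ = 7.19°  ✓
  (0,3): δ = 66.99°  ·
  (0,4): δ = 110.21°  ·
  (1,2): δ = 45.23°  ✓
  (1,3): δ = 14.56°  ✓
  (1,4): δ = 57.79°  ✓
  (2,3): δ = 120.20°  ·
  (2,4): δ = 76.98°  ·
  (3,4): δ = 136.78°  ·
antipodal pairs: 4

count = 4; pairs: (0,2), (1,2), (1,3), (1,4)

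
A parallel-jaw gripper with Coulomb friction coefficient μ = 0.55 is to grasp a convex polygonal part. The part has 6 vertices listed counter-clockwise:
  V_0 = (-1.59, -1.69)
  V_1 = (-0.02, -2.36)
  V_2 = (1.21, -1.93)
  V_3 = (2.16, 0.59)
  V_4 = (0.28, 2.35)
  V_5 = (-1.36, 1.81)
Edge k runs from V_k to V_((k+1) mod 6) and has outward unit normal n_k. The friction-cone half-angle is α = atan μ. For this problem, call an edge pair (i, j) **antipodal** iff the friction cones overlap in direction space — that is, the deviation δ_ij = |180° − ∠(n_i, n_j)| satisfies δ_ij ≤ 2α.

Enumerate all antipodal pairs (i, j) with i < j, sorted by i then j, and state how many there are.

count = 6; pairs: (0,3), (0,4), (1,4), (2,4), (2,5), (3,5)

α = atan 0.55 = 28.81°;  2α = 57.62°
n_0 = (-0.3925, -0.9197)
n_1 = (+0.3300, -0.9440)
n_2 = (+0.9357, -0.3528)
n_3 = (+0.6834, +0.7300)
n_4 = (-0.3128, +0.9498)
n_5 = (-0.9978, +0.0656)
  (0,1): δ = 137.62°  ·
  (0,2): δ = 87.55°  ·
  (0,3): δ = 20.00°  ✓
  (0,4): δ = 41.34°  ✓
  (0,5): δ = 109.35°  ·
  (1,2): δ = 129.92°  ·
  (1,3): δ = 62.38°  ·
  (1,4): δ = 1.04°  ✓
  (1,5): δ = 66.97°  ·
  (2,3): δ = 112.46°  ·
  (2,4): δ = 51.12°  ✓
  (2,5): δ = 16.90°  ✓
  (3,4): δ = 118.66°  ·
  (3,5): δ = 50.65°  ✓
  (4,5): δ = 111.98°  ·
antipodal pairs: 6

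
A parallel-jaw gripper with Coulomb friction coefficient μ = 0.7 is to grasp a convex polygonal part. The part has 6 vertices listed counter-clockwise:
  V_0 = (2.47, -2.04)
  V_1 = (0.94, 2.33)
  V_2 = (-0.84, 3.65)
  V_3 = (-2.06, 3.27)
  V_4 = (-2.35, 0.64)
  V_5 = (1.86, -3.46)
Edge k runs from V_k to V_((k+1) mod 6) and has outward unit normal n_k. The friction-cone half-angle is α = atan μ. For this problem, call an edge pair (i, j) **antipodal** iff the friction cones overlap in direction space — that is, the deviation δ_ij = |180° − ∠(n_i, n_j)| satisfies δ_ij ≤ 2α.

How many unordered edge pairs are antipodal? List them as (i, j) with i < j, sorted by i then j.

count = 8; pairs: (0,3), (0,4), (1,3), (1,4), (2,4), (2,5), (3,5), (4,5)

α = atan 0.7 = 34.99°;  2α = 69.98°
n_0 = (+0.9438, +0.3304)
n_1 = (+0.5957, +0.8032)
n_2 = (-0.2974, +0.9548)
n_3 = (-0.9940, +0.1096)
n_4 = (-0.6977, -0.7164)
n_5 = (+0.9188, -0.3947)
  (0,1): δ = 145.86°  ·
  (0,2): δ = 92.00°  ·
  (0,3): δ = 25.59°  ✓
  (0,4): δ = 26.46°  ✓
  (0,5): δ = 137.46°  ·
  (1,2): δ = 126.14°  ·
  (1,3): δ = 59.73°  ✓
  (1,4): δ = 7.68°  ✓
  (1,5): δ = 103.31°  ·
  (2,3): δ = 113.59°  ·
  (2,4): δ = 61.54°  ✓
  (2,5): δ = 49.45°  ✓
  (3,4): δ = 127.95°  ·
  (3,5): δ = 16.95°  ✓
  (4,5): δ = 69.01°  ✓
antipodal pairs: 8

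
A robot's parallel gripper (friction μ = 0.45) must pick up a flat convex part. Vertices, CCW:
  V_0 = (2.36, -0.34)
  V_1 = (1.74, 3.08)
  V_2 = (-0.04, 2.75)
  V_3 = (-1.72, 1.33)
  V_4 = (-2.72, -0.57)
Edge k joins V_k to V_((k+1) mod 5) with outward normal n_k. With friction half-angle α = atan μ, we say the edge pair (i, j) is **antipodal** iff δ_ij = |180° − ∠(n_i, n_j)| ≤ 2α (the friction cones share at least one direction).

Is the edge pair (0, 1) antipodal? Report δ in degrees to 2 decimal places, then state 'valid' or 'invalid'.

δ = 89.77°, invalid

α = atan 0.45 = 24.23°;  2α = 48.46°
edge 0: e_0 = (-0.62, +3.42);  n_0 = (+0.9840, +0.1784)
edge 1: e_1 = (-1.78, -0.33);  n_1 = (-0.1823, +0.9832)
∠(n_0, n_1) = 90.23°
δ = |180° − 90.23°| = 89.77°
89.77° > 2α = 48.46°  →  invalid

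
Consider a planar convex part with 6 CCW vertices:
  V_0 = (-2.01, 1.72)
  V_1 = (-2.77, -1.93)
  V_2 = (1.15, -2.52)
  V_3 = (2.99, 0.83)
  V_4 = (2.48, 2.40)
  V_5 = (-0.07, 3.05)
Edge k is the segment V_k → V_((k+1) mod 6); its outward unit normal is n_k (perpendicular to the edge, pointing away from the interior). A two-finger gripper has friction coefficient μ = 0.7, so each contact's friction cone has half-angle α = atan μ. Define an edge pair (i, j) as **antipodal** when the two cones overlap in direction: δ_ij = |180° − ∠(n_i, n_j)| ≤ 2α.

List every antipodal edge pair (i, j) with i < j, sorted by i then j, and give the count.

count = 6; pairs: (0,2), (0,3), (1,3), (1,4), (1,5), (2,5)

α = atan 0.7 = 34.99°;  2α = 69.98°
n_0 = (-0.9790, +0.2038)
n_1 = (-0.1488, -0.9889)
n_2 = (+0.8765, -0.4814)
n_3 = (+0.9511, +0.3089)
n_4 = (+0.2470, +0.9690)
n_5 = (-0.5654, +0.8248)
  (0,1): δ = 86.80°  ·
  (0,2): δ = 17.02°  ✓
  (0,3): δ = 29.76°  ✓
  (0,4): δ = 87.46°  ·
  (0,5): δ = 136.20°  ·
  (1,2): δ = 110.22°  ·
  (1,3): δ = 63.44°  ✓
  (1,4): δ = 5.74°  ✓
  (1,5): δ = 42.99°  ✓
  (2,3): δ = 133.23°  ·
  (2,4): δ = 75.52°  ·
  (2,5): δ = 26.79°  ✓
  (3,4): δ = 122.30°  ·
  (3,5): δ = 73.56°  ·
  (4,5): δ = 131.27°  ·
antipodal pairs: 6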